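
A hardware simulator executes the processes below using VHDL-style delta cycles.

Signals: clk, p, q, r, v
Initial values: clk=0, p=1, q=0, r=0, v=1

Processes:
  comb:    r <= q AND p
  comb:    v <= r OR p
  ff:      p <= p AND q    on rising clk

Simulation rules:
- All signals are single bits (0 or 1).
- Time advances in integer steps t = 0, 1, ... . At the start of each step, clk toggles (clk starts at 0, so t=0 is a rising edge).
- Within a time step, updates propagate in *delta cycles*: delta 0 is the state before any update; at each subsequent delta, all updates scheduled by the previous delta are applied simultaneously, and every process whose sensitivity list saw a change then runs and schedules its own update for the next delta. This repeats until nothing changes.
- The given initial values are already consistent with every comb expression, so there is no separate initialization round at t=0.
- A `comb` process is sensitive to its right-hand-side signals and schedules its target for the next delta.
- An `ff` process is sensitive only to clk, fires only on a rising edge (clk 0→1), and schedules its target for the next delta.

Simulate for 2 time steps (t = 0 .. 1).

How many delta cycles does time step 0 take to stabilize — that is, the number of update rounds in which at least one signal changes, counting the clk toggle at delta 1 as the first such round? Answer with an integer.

[bits: r,v,p,clk,q]
t=0: Δ0=01100 Δ1=01110 Δ2=01010 Δ3=00010 | 3Δ
t=1: Δ0=00010 Δ1=00000 | 1Δ

3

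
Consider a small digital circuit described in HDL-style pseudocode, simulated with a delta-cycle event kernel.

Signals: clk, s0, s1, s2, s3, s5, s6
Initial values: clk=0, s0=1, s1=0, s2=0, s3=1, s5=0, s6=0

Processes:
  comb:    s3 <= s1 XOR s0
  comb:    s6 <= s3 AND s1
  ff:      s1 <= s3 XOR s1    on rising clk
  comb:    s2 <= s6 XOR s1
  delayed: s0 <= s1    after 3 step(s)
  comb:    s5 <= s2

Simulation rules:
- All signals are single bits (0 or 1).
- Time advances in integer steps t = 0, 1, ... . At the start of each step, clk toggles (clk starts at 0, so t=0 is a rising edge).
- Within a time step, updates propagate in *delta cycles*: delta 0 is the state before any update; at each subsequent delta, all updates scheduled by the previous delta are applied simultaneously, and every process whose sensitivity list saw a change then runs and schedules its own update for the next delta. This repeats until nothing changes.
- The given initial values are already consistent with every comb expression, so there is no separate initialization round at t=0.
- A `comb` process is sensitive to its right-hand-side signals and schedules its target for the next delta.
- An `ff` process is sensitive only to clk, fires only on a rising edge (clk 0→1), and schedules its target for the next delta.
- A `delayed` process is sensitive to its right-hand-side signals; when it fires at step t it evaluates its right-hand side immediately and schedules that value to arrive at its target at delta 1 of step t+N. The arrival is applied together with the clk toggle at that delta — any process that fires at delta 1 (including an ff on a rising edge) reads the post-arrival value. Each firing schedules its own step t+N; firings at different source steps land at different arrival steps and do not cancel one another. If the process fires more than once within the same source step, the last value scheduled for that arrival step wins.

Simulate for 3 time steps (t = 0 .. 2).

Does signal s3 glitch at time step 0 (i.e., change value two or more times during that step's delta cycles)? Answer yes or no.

no

t=0 Δ0: clk=0 s5=0 s3=1 s2=0 s0=1 s1=0 s6=0
  Δ1: clk:0→1
  Δ2: s1:0→1
  Δ3: s3:1→0, s2:0→1, s6:0→1
  Δ4: s5:0→1, s2:1→0, s6:1→0
  Δ5: s5:1→0, s2:0→1
  Δ6: s5:0→1
  (6Δ to stable)
t=1 Δ0: clk=1 s5=1 s3=0 s2=1 s0=1 s1=1 s6=0
  Δ1: clk:1→0
  (1Δ to stable)
t=2 Δ0: clk=0 s5=1 s3=0 s2=1 s0=1 s1=1 s6=0
  Δ1: clk:0→1
  (1Δ to stable)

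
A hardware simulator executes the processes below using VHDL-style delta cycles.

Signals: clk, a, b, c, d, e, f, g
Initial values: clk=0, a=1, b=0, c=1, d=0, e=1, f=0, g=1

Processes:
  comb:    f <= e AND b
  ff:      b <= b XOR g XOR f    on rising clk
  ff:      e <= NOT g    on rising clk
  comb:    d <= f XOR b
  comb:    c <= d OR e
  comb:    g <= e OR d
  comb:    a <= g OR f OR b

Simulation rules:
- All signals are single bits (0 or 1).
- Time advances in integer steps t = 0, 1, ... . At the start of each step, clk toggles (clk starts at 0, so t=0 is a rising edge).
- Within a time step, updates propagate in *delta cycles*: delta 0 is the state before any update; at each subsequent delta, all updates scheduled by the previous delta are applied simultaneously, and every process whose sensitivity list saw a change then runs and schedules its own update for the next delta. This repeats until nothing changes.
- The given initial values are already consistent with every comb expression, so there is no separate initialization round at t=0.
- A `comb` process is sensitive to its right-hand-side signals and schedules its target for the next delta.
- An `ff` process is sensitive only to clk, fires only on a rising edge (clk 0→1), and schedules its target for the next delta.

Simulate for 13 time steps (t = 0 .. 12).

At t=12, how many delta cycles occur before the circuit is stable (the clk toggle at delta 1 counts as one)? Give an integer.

t0.Δ0 e=1 clk=0 g=1 d=0 f=0 a=1 b=0 c=1
t0.Δ1 e=1 clk=1 g=1 d=0 f=0 a=1 b=0 c=1
t0.Δ2 e=0 clk=1 g=1 d=0 f=0 a=1 b=1 c=1
t0.Δ3 e=0 clk=1 g=0 d=1 f=0 a=1 b=1 c=0
t0.Δ4 e=0 clk=1 g=1 d=1 f=0 a=1 b=1 c=1
t1.Δ0 e=0 clk=1 g=1 d=1 f=0 a=1 b=1 c=1
t1.Δ1 e=0 clk=0 g=1 d=1 f=0 a=1 b=1 c=1
t2.Δ0 e=0 clk=0 g=1 d=1 f=0 a=1 b=1 c=1
t2.Δ1 e=0 clk=1 g=1 d=1 f=0 a=1 b=1 c=1
t2.Δ2 e=0 clk=1 g=1 d=1 f=0 a=1 b=0 c=1
t2.Δ3 e=0 clk=1 g=1 d=0 f=0 a=1 b=0 c=1
t2.Δ4 e=0 clk=1 g=0 d=0 f=0 a=1 b=0 c=0
t2.Δ5 e=0 clk=1 g=0 d=0 f=0 a=0 b=0 c=0
t3.Δ0 e=0 clk=1 g=0 d=0 f=0 a=0 b=0 c=0
t3.Δ1 e=0 clk=0 g=0 d=0 f=0 a=0 b=0 c=0
t4.Δ0 e=0 clk=0 g=0 d=0 f=0 a=0 b=0 c=0
t4.Δ1 e=0 clk=1 g=0 d=0 f=0 a=0 b=0 c=0
t4.Δ2 e=1 clk=1 g=0 d=0 f=0 a=0 b=0 c=0
t4.Δ3 e=1 clk=1 g=1 d=0 f=0 a=0 b=0 c=1
t4.Δ4 e=1 clk=1 g=1 d=0 f=0 a=1 b=0 c=1
t5.Δ0 e=1 clk=1 g=1 d=0 f=0 a=1 b=0 c=1
t5.Δ1 e=1 clk=0 g=1 d=0 f=0 a=1 b=0 c=1
t6.Δ0 e=1 clk=0 g=1 d=0 f=0 a=1 b=0 c=1
t6.Δ1 e=1 clk=1 g=1 d=0 f=0 a=1 b=0 c=1
t6.Δ2 e=0 clk=1 g=1 d=0 f=0 a=1 b=1 c=1
t6.Δ3 e=0 clk=1 g=0 d=1 f=0 a=1 b=1 c=0
t6.Δ4 e=0 clk=1 g=1 d=1 f=0 a=1 b=1 c=1
t7.Δ0 e=0 clk=1 g=1 d=1 f=0 a=1 b=1 c=1
t7.Δ1 e=0 clk=0 g=1 d=1 f=0 a=1 b=1 c=1
t8.Δ0 e=0 clk=0 g=1 d=1 f=0 a=1 b=1 c=1
t8.Δ1 e=0 clk=1 g=1 d=1 f=0 a=1 b=1 c=1
t8.Δ2 e=0 clk=1 g=1 d=1 f=0 a=1 b=0 c=1
t8.Δ3 e=0 clk=1 g=1 d=0 f=0 a=1 b=0 c=1
t8.Δ4 e=0 clk=1 g=0 d=0 f=0 a=1 b=0 c=0
t8.Δ5 e=0 clk=1 g=0 d=0 f=0 a=0 b=0 c=0
t9.Δ0 e=0 clk=1 g=0 d=0 f=0 a=0 b=0 c=0
t9.Δ1 e=0 clk=0 g=0 d=0 f=0 a=0 b=0 c=0
t10.Δ0 e=0 clk=0 g=0 d=0 f=0 a=0 b=0 c=0
t10.Δ1 e=0 clk=1 g=0 d=0 f=0 a=0 b=0 c=0
t10.Δ2 e=1 clk=1 g=0 d=0 f=0 a=0 b=0 c=0
t10.Δ3 e=1 clk=1 g=1 d=0 f=0 a=0 b=0 c=1
t10.Δ4 e=1 clk=1 g=1 d=0 f=0 a=1 b=0 c=1
t11.Δ0 e=1 clk=1 g=1 d=0 f=0 a=1 b=0 c=1
t11.Δ1 e=1 clk=0 g=1 d=0 f=0 a=1 b=0 c=1
t12.Δ0 e=1 clk=0 g=1 d=0 f=0 a=1 b=0 c=1
t12.Δ1 e=1 clk=1 g=1 d=0 f=0 a=1 b=0 c=1
t12.Δ2 e=0 clk=1 g=1 d=0 f=0 a=1 b=1 c=1
t12.Δ3 e=0 clk=1 g=0 d=1 f=0 a=1 b=1 c=0
t12.Δ4 e=0 clk=1 g=1 d=1 f=0 a=1 b=1 c=1

4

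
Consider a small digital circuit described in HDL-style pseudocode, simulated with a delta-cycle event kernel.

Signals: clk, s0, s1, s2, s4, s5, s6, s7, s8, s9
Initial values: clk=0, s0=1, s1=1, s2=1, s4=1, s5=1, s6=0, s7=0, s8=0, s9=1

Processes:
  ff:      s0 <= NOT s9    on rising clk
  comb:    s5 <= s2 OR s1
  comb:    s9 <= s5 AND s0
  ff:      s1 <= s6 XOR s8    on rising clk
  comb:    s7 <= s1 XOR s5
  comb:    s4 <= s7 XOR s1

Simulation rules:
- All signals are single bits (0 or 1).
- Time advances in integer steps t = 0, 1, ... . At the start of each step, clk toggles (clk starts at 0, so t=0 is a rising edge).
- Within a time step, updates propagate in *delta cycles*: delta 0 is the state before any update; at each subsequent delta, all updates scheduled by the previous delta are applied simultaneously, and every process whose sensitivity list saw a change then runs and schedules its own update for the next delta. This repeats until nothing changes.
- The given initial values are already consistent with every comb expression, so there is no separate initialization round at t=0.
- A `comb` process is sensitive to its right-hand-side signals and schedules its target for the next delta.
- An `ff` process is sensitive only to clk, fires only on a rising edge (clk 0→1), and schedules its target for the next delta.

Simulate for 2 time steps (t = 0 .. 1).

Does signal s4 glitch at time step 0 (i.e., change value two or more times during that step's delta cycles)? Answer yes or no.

yes

t0.Δ0 s2=1 s6=0 s1=1 s8=0 s7=0 clk=0 s4=1 s0=1 s5=1 s9=1
t0.Δ1 s2=1 s6=0 s1=1 s8=0 s7=0 clk=1 s4=1 s0=1 s5=1 s9=1
t0.Δ2 s2=1 s6=0 s1=0 s8=0 s7=0 clk=1 s4=1 s0=0 s5=1 s9=1
t0.Δ3 s2=1 s6=0 s1=0 s8=0 s7=1 clk=1 s4=0 s0=0 s5=1 s9=0
t0.Δ4 s2=1 s6=0 s1=0 s8=0 s7=1 clk=1 s4=1 s0=0 s5=1 s9=0
t1.Δ0 s2=1 s6=0 s1=0 s8=0 s7=1 clk=1 s4=1 s0=0 s5=1 s9=0
t1.Δ1 s2=1 s6=0 s1=0 s8=0 s7=1 clk=0 s4=1 s0=0 s5=1 s9=0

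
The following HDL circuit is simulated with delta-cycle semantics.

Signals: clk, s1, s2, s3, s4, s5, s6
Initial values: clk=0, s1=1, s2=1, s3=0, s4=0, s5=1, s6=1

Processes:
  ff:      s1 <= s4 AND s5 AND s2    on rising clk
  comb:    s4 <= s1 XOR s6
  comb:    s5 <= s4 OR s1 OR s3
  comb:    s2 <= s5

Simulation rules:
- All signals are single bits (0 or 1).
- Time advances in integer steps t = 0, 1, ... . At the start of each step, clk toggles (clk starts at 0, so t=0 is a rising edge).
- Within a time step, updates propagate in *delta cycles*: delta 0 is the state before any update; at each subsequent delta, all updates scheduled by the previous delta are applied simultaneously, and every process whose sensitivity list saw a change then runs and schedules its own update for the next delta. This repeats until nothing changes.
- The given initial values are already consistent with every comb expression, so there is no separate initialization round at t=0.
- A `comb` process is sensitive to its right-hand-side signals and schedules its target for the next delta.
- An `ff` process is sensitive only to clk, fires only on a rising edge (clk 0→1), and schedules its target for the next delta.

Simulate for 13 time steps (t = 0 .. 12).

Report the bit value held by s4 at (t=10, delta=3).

t=0 Δ0: clk=0 s1=1 s4=0 s5=1 s3=0 s6=1 s2=1
  Δ1: clk:0→1
  Δ2: s1:1→0
  Δ3: s4:0→1, s5:1→0
  Δ4: s5:0→1, s2:1→0
  Δ5: s2:0→1
  (5Δ to stable)
t=1 Δ0: clk=1 s1=0 s4=1 s5=1 s3=0 s6=1 s2=1
  Δ1: clk:1→0
  (1Δ to stable)
t=2 Δ0: clk=0 s1=0 s4=1 s5=1 s3=0 s6=1 s2=1
  Δ1: clk:0→1
  Δ2: s1:0→1
  Δ3: s4:1→0
  (3Δ to stable)
t=3 Δ0: clk=1 s1=1 s4=0 s5=1 s3=0 s6=1 s2=1
  Δ1: clk:1→0
  (1Δ to stable)
t=4 Δ0: clk=0 s1=1 s4=0 s5=1 s3=0 s6=1 s2=1
  Δ1: clk:0→1
  Δ2: s1:1→0
  Δ3: s4:0→1, s5:1→0
  Δ4: s5:0→1, s2:1→0
  Δ5: s2:0→1
  (5Δ to stable)
t=5 Δ0: clk=1 s1=0 s4=1 s5=1 s3=0 s6=1 s2=1
  Δ1: clk:1→0
  (1Δ to stable)
t=6 Δ0: clk=0 s1=0 s4=1 s5=1 s3=0 s6=1 s2=1
  Δ1: clk:0→1
  Δ2: s1:0→1
  Δ3: s4:1→0
  (3Δ to stable)
t=7 Δ0: clk=1 s1=1 s4=0 s5=1 s3=0 s6=1 s2=1
  Δ1: clk:1→0
  (1Δ to stable)
t=8 Δ0: clk=0 s1=1 s4=0 s5=1 s3=0 s6=1 s2=1
  Δ1: clk:0→1
  Δ2: s1:1→0
  Δ3: s4:0→1, s5:1→0
  Δ4: s5:0→1, s2:1→0
  Δ5: s2:0→1
  (5Δ to stable)
t=9 Δ0: clk=1 s1=0 s4=1 s5=1 s3=0 s6=1 s2=1
  Δ1: clk:1→0
  (1Δ to stable)
t=10 Δ0: clk=0 s1=0 s4=1 s5=1 s3=0 s6=1 s2=1
  Δ1: clk:0→1
  Δ2: s1:0→1
  Δ3: s4:1→0
  (3Δ to stable)
t=11 Δ0: clk=1 s1=1 s4=0 s5=1 s3=0 s6=1 s2=1
  Δ1: clk:1→0
  (1Δ to stable)
t=12 Δ0: clk=0 s1=1 s4=0 s5=1 s3=0 s6=1 s2=1
  Δ1: clk:0→1
  Δ2: s1:1→0
  Δ3: s4:0→1, s5:1→0
  Δ4: s5:0→1, s2:1→0
  Δ5: s2:0→1
  (5Δ to stable)

0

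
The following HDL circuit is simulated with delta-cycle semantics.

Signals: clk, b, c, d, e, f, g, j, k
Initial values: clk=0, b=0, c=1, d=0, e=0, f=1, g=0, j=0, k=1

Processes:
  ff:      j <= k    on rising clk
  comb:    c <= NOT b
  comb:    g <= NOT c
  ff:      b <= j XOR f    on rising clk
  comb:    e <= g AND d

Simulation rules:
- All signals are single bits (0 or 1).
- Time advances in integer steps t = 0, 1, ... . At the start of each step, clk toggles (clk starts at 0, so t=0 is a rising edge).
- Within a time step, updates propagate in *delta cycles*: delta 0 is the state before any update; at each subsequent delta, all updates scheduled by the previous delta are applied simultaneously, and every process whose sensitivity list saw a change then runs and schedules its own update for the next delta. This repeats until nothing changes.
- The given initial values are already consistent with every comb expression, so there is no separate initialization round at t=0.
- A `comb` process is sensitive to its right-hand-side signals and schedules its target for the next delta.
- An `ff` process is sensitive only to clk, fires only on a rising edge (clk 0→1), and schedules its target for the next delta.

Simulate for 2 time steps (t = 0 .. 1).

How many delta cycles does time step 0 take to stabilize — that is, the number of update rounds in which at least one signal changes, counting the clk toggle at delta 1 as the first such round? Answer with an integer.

t0.Δ0 e=0 j=0 b=0 clk=0 g=0 d=0 c=1 f=1 k=1
t0.Δ1 e=0 j=0 b=0 clk=1 g=0 d=0 c=1 f=1 k=1
t0.Δ2 e=0 j=1 b=1 clk=1 g=0 d=0 c=1 f=1 k=1
t0.Δ3 e=0 j=1 b=1 clk=1 g=0 d=0 c=0 f=1 k=1
t0.Δ4 e=0 j=1 b=1 clk=1 g=1 d=0 c=0 f=1 k=1
t1.Δ0 e=0 j=1 b=1 clk=1 g=1 d=0 c=0 f=1 k=1
t1.Δ1 e=0 j=1 b=1 clk=0 g=1 d=0 c=0 f=1 k=1

4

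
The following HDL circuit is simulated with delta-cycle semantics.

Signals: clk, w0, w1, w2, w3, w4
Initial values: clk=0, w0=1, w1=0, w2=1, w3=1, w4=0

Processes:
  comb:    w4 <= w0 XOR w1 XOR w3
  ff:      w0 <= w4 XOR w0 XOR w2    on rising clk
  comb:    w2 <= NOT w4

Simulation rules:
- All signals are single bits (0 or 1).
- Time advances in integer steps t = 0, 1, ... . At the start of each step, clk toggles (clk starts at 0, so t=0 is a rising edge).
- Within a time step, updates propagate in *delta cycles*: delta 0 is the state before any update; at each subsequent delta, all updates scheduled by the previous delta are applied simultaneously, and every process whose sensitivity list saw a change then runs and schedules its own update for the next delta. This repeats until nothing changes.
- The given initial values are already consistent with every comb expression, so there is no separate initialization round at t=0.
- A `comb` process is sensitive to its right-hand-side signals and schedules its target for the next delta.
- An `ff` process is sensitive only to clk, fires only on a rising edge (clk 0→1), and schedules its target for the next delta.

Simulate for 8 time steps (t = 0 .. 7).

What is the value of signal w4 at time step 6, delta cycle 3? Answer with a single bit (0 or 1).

0

t0.Δ0 clk=0 w2=1 w0=1 w4=0 w1=0 w3=1
t0.Δ1 clk=1 w2=1 w0=1 w4=0 w1=0 w3=1
t0.Δ2 clk=1 w2=1 w0=0 w4=0 w1=0 w3=1
t0.Δ3 clk=1 w2=1 w0=0 w4=1 w1=0 w3=1
t0.Δ4 clk=1 w2=0 w0=0 w4=1 w1=0 w3=1
t1.Δ0 clk=1 w2=0 w0=0 w4=1 w1=0 w3=1
t1.Δ1 clk=0 w2=0 w0=0 w4=1 w1=0 w3=1
t2.Δ0 clk=0 w2=0 w0=0 w4=1 w1=0 w3=1
t2.Δ1 clk=1 w2=0 w0=0 w4=1 w1=0 w3=1
t2.Δ2 clk=1 w2=0 w0=1 w4=1 w1=0 w3=1
t2.Δ3 clk=1 w2=0 w0=1 w4=0 w1=0 w3=1
t2.Δ4 clk=1 w2=1 w0=1 w4=0 w1=0 w3=1
t3.Δ0 clk=1 w2=1 w0=1 w4=0 w1=0 w3=1
t3.Δ1 clk=0 w2=1 w0=1 w4=0 w1=0 w3=1
t4.Δ0 clk=0 w2=1 w0=1 w4=0 w1=0 w3=1
t4.Δ1 clk=1 w2=1 w0=1 w4=0 w1=0 w3=1
t4.Δ2 clk=1 w2=1 w0=0 w4=0 w1=0 w3=1
t4.Δ3 clk=1 w2=1 w0=0 w4=1 w1=0 w3=1
t4.Δ4 clk=1 w2=0 w0=0 w4=1 w1=0 w3=1
t5.Δ0 clk=1 w2=0 w0=0 w4=1 w1=0 w3=1
t5.Δ1 clk=0 w2=0 w0=0 w4=1 w1=0 w3=1
t6.Δ0 clk=0 w2=0 w0=0 w4=1 w1=0 w3=1
t6.Δ1 clk=1 w2=0 w0=0 w4=1 w1=0 w3=1
t6.Δ2 clk=1 w2=0 w0=1 w4=1 w1=0 w3=1
t6.Δ3 clk=1 w2=0 w0=1 w4=0 w1=0 w3=1
t6.Δ4 clk=1 w2=1 w0=1 w4=0 w1=0 w3=1
t7.Δ0 clk=1 w2=1 w0=1 w4=0 w1=0 w3=1
t7.Δ1 clk=0 w2=1 w0=1 w4=0 w1=0 w3=1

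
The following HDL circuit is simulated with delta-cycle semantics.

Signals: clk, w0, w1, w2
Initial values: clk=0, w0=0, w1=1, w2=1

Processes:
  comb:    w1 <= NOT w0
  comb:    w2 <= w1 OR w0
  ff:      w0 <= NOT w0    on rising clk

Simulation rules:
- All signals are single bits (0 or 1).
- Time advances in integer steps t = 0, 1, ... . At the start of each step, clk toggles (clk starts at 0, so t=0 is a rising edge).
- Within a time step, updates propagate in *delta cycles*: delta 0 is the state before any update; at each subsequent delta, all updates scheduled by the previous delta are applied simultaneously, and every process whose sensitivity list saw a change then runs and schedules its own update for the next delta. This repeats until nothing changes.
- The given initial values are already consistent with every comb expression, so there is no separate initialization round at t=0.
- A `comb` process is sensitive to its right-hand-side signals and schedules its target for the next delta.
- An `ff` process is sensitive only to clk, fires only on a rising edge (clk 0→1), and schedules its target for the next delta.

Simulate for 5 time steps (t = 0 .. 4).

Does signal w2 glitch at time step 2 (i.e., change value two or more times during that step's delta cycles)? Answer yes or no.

yes

t=0 Δ0: w0=0 clk=0 w1=1 w2=1
  Δ1: clk:0→1
  Δ2: w0:0→1
  Δ3: w1:1→0
  (3Δ to stable)
t=1 Δ0: w0=1 clk=1 w1=0 w2=1
  Δ1: clk:1→0
  (1Δ to stable)
t=2 Δ0: w0=1 clk=0 w1=0 w2=1
  Δ1: clk:0→1
  Δ2: w0:1→0
  Δ3: w1:0→1, w2:1→0
  Δ4: w2:0→1
  (4Δ to stable)
t=3 Δ0: w0=0 clk=1 w1=1 w2=1
  Δ1: clk:1→0
  (1Δ to stable)
t=4 Δ0: w0=0 clk=0 w1=1 w2=1
  Δ1: clk:0→1
  Δ2: w0:0→1
  Δ3: w1:1→0
  (3Δ to stable)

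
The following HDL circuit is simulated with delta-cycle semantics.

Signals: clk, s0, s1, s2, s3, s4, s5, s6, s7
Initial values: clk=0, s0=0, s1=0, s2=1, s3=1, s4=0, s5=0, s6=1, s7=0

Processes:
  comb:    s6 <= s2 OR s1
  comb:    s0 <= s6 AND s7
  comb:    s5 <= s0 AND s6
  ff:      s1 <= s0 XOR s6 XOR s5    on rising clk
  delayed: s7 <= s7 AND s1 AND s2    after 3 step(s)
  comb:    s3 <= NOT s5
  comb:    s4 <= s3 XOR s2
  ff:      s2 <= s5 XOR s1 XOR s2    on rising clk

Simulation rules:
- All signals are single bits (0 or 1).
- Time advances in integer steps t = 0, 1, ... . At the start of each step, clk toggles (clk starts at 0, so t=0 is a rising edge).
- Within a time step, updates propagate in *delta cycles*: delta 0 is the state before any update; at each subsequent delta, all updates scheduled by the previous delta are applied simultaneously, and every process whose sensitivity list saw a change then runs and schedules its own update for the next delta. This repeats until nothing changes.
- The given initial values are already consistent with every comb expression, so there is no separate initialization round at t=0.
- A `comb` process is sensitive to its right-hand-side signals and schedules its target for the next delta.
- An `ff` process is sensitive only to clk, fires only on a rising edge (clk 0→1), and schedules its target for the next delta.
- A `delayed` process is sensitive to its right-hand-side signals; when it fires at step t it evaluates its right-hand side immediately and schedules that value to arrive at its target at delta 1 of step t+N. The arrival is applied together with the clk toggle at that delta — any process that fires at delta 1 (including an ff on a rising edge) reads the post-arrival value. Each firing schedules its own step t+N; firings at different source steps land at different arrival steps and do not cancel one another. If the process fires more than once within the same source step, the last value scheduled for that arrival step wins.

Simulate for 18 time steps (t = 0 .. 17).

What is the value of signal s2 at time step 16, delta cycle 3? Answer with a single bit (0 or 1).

[bits: s2,s5,s4,s7,s0,clk,s1,s6,s3]
t=0: Δ0=100000011 Δ1=100001011 Δ2=100001111 | 2Δ
t=1: Δ0=100001111 Δ1=100000111 | 1Δ
t=2: Δ0=100000111 Δ1=100001111 Δ2=000001111 Δ3=001001111 | 3Δ
t=3: Δ0=001001111 Δ1=001000111 | 1Δ
t=4: Δ0=001000111 Δ1=001001111 Δ2=101001111 Δ3=100001111 | 3Δ
t=5: Δ0=100001111 Δ1=100000111 | 1Δ
t=6: Δ0=100000111 Δ1=100001111 Δ2=000001111 Δ3=001001111 | 3Δ
t=7: Δ0=001001111 Δ1=001000111 | 1Δ
t=8: Δ0=001000111 Δ1=001001111 Δ2=101001111 Δ3=100001111 | 3Δ
t=9: Δ0=100001111 Δ1=100000111 | 1Δ
t=10: Δ0=100000111 Δ1=100001111 Δ2=000001111 Δ3=001001111 | 3Δ
t=11: Δ0=001001111 Δ1=001000111 | 1Δ
t=12: Δ0=001000111 Δ1=001001111 Δ2=101001111 Δ3=100001111 | 3Δ
t=13: Δ0=100001111 Δ1=100000111 | 1Δ
t=14: Δ0=100000111 Δ1=100001111 Δ2=000001111 Δ3=001001111 | 3Δ
t=15: Δ0=001001111 Δ1=001000111 | 1Δ
t=16: Δ0=001000111 Δ1=001001111 Δ2=101001111 Δ3=100001111 | 3Δ
t=17: Δ0=100001111 Δ1=100000111 | 1Δ

1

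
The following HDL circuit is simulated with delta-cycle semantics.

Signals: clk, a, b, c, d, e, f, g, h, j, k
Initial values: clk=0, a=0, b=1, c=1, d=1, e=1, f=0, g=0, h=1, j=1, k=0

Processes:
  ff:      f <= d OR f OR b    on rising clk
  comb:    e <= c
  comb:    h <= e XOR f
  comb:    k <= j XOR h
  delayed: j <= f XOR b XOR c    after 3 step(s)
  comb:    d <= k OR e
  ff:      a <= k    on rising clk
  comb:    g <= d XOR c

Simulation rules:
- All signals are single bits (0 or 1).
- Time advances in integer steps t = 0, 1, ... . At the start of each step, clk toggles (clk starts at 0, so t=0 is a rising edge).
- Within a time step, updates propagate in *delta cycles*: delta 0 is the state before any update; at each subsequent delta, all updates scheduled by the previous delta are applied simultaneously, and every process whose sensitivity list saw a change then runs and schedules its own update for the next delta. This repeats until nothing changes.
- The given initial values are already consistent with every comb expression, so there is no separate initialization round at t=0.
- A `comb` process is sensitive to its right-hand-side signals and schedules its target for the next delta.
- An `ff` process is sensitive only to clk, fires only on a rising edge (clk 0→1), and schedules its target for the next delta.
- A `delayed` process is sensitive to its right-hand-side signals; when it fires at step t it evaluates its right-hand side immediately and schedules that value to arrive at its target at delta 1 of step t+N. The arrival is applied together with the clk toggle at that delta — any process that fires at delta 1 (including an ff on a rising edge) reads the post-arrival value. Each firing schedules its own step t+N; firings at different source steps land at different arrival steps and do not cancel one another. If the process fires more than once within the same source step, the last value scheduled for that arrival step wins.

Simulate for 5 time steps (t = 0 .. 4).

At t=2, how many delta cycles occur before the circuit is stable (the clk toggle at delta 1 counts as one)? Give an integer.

2

t0.Δ0 k=0 f=0 b=1 e=1 j=1 clk=0 d=1 g=0 c=1 h=1 a=0
t0.Δ1 k=0 f=0 b=1 e=1 j=1 clk=1 d=1 g=0 c=1 h=1 a=0
t0.Δ2 k=0 f=1 b=1 e=1 j=1 clk=1 d=1 g=0 c=1 h=1 a=0
t0.Δ3 k=0 f=1 b=1 e=1 j=1 clk=1 d=1 g=0 c=1 h=0 a=0
t0.Δ4 k=1 f=1 b=1 e=1 j=1 clk=1 d=1 g=0 c=1 h=0 a=0
t1.Δ0 k=1 f=1 b=1 e=1 j=1 clk=1 d=1 g=0 c=1 h=0 a=0
t1.Δ1 k=1 f=1 b=1 e=1 j=1 clk=0 d=1 g=0 c=1 h=0 a=0
t2.Δ0 k=1 f=1 b=1 e=1 j=1 clk=0 d=1 g=0 c=1 h=0 a=0
t2.Δ1 k=1 f=1 b=1 e=1 j=1 clk=1 d=1 g=0 c=1 h=0 a=0
t2.Δ2 k=1 f=1 b=1 e=1 j=1 clk=1 d=1 g=0 c=1 h=0 a=1
t3.Δ0 k=1 f=1 b=1 e=1 j=1 clk=1 d=1 g=0 c=1 h=0 a=1
t3.Δ1 k=1 f=1 b=1 e=1 j=1 clk=0 d=1 g=0 c=1 h=0 a=1
t4.Δ0 k=1 f=1 b=1 e=1 j=1 clk=0 d=1 g=0 c=1 h=0 a=1
t4.Δ1 k=1 f=1 b=1 e=1 j=1 clk=1 d=1 g=0 c=1 h=0 a=1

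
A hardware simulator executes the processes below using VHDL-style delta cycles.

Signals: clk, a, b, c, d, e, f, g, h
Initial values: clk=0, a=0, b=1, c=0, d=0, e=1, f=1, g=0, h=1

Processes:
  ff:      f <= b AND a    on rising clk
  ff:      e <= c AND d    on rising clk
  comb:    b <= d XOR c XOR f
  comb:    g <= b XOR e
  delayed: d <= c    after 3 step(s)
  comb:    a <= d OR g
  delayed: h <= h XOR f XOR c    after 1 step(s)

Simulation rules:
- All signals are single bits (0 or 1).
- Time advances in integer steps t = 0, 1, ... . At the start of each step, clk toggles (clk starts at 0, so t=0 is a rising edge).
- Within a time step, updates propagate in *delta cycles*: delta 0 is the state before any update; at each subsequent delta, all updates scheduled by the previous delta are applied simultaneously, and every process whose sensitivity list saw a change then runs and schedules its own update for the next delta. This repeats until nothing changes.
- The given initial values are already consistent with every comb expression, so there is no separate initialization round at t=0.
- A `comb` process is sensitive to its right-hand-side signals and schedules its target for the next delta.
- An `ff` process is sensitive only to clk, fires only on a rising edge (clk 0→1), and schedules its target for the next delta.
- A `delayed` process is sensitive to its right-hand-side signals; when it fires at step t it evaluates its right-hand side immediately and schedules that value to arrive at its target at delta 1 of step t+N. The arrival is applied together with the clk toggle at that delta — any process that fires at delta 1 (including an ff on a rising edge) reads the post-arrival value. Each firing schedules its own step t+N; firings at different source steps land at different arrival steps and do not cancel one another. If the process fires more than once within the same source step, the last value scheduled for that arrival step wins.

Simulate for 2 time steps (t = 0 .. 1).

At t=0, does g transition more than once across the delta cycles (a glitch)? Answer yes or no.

yes

[bits: d,e,a,b,f,h,clk,c,g]
t=0: Δ0=010111000 Δ1=010111100 Δ2=000101100 Δ3=000001101 Δ4=001001100 Δ5=000001100 | 5Δ
t=1: Δ0=000001100 Δ1=000001000 | 1Δ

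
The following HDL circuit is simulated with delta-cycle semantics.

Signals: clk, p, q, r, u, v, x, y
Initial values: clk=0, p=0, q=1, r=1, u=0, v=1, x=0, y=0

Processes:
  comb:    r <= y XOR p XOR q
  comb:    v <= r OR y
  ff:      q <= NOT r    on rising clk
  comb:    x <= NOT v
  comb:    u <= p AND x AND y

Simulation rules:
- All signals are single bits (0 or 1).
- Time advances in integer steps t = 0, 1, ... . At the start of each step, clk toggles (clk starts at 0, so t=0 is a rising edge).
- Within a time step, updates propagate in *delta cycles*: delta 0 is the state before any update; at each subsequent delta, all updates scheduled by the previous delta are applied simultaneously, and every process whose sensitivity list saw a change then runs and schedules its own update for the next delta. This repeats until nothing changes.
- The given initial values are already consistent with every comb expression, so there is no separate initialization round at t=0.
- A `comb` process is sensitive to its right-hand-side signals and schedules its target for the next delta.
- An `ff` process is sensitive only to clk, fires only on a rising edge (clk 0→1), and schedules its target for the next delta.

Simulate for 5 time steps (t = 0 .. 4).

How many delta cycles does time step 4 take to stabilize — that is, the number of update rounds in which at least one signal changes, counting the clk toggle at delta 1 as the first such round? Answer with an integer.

[bits: r,u,x,clk,p,v,q,y]
t=0: Δ0=10000110 Δ1=10010110 Δ2=10010100 Δ3=00010100 Δ4=00010000 Δ5=00110000 | 5Δ
t=1: Δ0=00110000 Δ1=00100000 | 1Δ
t=2: Δ0=00100000 Δ1=00110000 Δ2=00110010 Δ3=10110010 Δ4=10110110 Δ5=10010110 | 5Δ
t=3: Δ0=10010110 Δ1=10000110 | 1Δ
t=4: Δ0=10000110 Δ1=10010110 Δ2=10010100 Δ3=00010100 Δ4=00010000 Δ5=00110000 | 5Δ

5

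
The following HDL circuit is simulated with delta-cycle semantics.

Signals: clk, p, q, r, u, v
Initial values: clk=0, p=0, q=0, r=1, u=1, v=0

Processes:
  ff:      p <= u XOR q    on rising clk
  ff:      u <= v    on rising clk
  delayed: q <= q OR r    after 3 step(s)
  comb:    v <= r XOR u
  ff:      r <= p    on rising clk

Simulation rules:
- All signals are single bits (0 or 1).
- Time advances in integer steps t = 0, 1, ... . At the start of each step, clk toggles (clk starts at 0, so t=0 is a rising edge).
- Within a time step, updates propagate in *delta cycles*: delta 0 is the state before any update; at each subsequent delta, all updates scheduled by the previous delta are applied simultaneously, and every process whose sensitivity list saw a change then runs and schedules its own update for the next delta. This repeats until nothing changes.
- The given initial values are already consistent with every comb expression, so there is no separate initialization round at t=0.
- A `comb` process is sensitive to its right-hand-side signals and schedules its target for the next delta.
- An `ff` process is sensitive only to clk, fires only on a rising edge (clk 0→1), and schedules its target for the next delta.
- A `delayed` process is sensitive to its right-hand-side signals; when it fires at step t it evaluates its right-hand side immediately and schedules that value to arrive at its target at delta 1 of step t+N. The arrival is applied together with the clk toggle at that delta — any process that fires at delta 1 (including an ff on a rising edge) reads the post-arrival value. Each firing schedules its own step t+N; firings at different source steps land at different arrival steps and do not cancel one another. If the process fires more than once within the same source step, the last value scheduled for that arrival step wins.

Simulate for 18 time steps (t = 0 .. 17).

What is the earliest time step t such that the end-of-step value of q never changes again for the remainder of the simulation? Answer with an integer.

14

[bits: v,q,u,clk,p,r]
t=0: Δ0=001001 Δ1=001101 Δ2=000110 | 2Δ
t=1: Δ0=000110 Δ1=000010 | 1Δ
t=2: Δ0=000010 Δ1=000110 Δ2=000101 Δ3=100101 | 3Δ
t=3: Δ0=100101 Δ1=100001 | 1Δ
t=4: Δ0=100001 Δ1=100101 Δ2=101100 | 2Δ
t=5: Δ0=101100 Δ1=111000 | 1Δ
t=6: Δ0=111000 Δ1=111100 | 1Δ
t=7: Δ0=111100 Δ1=101000 | 1Δ
t=8: Δ0=101000 Δ1=111100 | 1Δ
t=9: Δ0=111100 Δ1=111000 | 1Δ
t=10: Δ0=111000 Δ1=101100 Δ2=101110 | 2Δ
t=11: Δ0=101110 Δ1=111010 | 1Δ
t=12: Δ0=111010 Δ1=111110 Δ2=111101 Δ3=011101 | 3Δ
t=13: Δ0=011101 Δ1=001001 | 1Δ
t=14: Δ0=001001 Δ1=011101 Δ2=010100 | 2Δ
t=15: Δ0=010100 Δ1=010000 | 1Δ
t=16: Δ0=010000 Δ1=010100 Δ2=010110 | 2Δ
t=17: Δ0=010110 Δ1=010010 | 1Δ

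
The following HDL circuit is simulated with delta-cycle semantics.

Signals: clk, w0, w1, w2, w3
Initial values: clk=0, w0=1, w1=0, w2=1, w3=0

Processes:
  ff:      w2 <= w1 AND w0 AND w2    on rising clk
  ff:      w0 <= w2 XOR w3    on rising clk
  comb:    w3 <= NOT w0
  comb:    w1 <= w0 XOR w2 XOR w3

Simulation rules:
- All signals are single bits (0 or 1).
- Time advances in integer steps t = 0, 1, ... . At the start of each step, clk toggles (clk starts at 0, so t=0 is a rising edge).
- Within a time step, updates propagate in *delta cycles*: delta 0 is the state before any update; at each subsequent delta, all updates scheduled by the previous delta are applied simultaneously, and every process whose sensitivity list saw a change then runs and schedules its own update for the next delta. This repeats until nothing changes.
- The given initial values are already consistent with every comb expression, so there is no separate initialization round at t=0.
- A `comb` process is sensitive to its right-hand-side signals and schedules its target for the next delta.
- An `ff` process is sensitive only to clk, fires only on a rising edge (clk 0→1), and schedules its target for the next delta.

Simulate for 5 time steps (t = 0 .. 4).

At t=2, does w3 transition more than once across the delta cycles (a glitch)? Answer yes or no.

no

[bits: w1,w3,clk,w2,w0]
t=0: Δ0=00011 Δ1=00111 Δ2=00101 Δ3=10101 | 3Δ
t=1: Δ0=10101 Δ1=10001 | 1Δ
t=2: Δ0=10001 Δ1=10101 Δ2=10100 Δ3=01100 Δ4=11100 | 4Δ
t=3: Δ0=11100 Δ1=11000 | 1Δ
t=4: Δ0=11000 Δ1=11100 Δ2=11101 Δ3=00101 Δ4=10101 | 4Δ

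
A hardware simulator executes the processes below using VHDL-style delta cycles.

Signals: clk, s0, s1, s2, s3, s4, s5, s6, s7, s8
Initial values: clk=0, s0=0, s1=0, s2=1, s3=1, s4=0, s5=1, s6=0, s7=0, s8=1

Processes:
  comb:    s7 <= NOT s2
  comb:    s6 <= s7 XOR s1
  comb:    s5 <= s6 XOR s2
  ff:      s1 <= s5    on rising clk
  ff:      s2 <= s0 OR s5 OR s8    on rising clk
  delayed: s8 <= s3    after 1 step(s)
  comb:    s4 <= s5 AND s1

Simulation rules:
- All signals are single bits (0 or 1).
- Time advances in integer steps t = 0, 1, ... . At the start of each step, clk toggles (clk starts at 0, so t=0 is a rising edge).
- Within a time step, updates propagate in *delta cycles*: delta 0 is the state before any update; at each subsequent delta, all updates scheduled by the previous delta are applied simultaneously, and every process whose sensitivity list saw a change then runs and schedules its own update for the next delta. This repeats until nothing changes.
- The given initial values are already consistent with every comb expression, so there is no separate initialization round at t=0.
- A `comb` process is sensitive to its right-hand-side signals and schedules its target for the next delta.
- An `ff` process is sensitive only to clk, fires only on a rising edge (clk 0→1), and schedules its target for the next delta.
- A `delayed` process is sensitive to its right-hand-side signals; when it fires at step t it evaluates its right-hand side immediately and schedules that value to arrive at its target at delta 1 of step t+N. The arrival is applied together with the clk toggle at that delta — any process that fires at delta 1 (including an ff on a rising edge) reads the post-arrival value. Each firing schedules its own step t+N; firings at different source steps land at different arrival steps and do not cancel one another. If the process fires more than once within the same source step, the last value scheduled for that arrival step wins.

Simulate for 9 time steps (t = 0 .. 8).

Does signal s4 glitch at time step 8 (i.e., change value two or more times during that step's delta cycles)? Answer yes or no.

yes

[bits: s5,s3,s4,s2,s8,s6,clk,s1,s7,s0]
t=0: Δ0=1101100000 Δ1=1101101000 Δ2=1101101100 Δ3=1111111100 Δ4=0111111100 Δ5=0101111100 | 5Δ
t=1: Δ0=0101111100 Δ1=0101110100 | 1Δ
t=2: Δ0=0101110100 Δ1=0101111100 Δ2=0101111000 Δ3=0101101000 Δ4=1101101000 | 4Δ
t=3: Δ0=1101101000 Δ1=1101100000 | 1Δ
t=4: Δ0=1101100000 Δ1=1101101000 Δ2=1101101100 Δ3=1111111100 Δ4=0111111100 Δ5=0101111100 | 5Δ
t=5: Δ0=0101111100 Δ1=0101110100 | 1Δ
t=6: Δ0=0101110100 Δ1=0101111100 Δ2=0101111000 Δ3=0101101000 Δ4=1101101000 | 4Δ
t=7: Δ0=1101101000 Δ1=1101100000 | 1Δ
t=8: Δ0=1101100000 Δ1=1101101000 Δ2=1101101100 Δ3=1111111100 Δ4=0111111100 Δ5=0101111100 | 5Δ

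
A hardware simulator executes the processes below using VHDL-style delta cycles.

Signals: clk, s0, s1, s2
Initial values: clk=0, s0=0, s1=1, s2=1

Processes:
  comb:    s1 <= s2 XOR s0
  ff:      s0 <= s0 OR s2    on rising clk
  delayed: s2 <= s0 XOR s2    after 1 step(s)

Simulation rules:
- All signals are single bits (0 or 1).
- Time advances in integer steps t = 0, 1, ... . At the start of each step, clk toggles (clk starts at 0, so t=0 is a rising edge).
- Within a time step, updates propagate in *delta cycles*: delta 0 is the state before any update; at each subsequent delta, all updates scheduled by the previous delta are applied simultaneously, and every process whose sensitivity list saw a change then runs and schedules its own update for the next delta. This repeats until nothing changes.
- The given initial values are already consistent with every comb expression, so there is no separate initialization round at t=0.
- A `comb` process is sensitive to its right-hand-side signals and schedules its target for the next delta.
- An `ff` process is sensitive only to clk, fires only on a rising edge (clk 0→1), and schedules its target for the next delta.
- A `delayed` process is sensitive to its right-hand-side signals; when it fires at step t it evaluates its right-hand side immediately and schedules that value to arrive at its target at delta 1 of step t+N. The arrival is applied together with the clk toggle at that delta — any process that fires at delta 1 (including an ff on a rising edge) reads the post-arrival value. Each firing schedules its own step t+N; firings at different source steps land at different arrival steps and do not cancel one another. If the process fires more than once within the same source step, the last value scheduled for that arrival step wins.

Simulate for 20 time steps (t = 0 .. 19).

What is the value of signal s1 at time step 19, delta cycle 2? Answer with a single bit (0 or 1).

[bits: s1,clk,s2,s0]
t=0: Δ0=1010 Δ1=1110 Δ2=1111 Δ3=0111 | 3Δ
t=1: Δ0=0111 Δ1=0001 Δ2=1001 | 2Δ
t=2: Δ0=1001 Δ1=1111 Δ2=0111 | 2Δ
t=3: Δ0=0111 Δ1=0001 Δ2=1001 | 2Δ
t=4: Δ0=1001 Δ1=1111 Δ2=0111 | 2Δ
t=5: Δ0=0111 Δ1=0001 Δ2=1001 | 2Δ
t=6: Δ0=1001 Δ1=1111 Δ2=0111 | 2Δ
t=7: Δ0=0111 Δ1=0001 Δ2=1001 | 2Δ
t=8: Δ0=1001 Δ1=1111 Δ2=0111 | 2Δ
t=9: Δ0=0111 Δ1=0001 Δ2=1001 | 2Δ
t=10: Δ0=1001 Δ1=1111 Δ2=0111 | 2Δ
t=11: Δ0=0111 Δ1=0001 Δ2=1001 | 2Δ
t=12: Δ0=1001 Δ1=1111 Δ2=0111 | 2Δ
t=13: Δ0=0111 Δ1=0001 Δ2=1001 | 2Δ
t=14: Δ0=1001 Δ1=1111 Δ2=0111 | 2Δ
t=15: Δ0=0111 Δ1=0001 Δ2=1001 | 2Δ
t=16: Δ0=1001 Δ1=1111 Δ2=0111 | 2Δ
t=17: Δ0=0111 Δ1=0001 Δ2=1001 | 2Δ
t=18: Δ0=1001 Δ1=1111 Δ2=0111 | 2Δ
t=19: Δ0=0111 Δ1=0001 Δ2=1001 | 2Δ

1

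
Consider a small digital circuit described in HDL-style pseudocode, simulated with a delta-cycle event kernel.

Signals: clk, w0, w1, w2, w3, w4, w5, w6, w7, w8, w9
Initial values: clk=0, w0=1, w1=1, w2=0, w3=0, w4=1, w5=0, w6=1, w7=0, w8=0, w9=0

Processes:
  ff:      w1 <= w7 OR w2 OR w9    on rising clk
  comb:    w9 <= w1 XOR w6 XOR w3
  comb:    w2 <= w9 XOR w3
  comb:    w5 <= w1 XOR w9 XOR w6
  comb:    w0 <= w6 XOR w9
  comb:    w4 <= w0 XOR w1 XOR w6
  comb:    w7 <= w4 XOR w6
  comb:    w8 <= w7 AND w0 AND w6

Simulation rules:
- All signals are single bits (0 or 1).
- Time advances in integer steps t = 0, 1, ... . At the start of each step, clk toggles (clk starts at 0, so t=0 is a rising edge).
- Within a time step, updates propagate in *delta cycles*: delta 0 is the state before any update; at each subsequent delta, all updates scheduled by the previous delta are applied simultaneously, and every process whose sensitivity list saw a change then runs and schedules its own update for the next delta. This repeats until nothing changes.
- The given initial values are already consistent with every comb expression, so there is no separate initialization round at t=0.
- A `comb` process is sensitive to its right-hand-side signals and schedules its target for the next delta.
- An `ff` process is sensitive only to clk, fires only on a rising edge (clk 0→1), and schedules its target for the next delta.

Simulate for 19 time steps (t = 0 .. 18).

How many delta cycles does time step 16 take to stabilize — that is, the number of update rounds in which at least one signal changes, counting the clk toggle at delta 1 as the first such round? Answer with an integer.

6

t0.Δ0 w7=0 w6=1 w3=0 w0=1 w8=0 clk=0 w1=1 w9=0 w4=1 w2=0 w5=0
t0.Δ1 w7=0 w6=1 w3=0 w0=1 w8=0 clk=1 w1=1 w9=0 w4=1 w2=0 w5=0
t0.Δ2 w7=0 w6=1 w3=0 w0=1 w8=0 clk=1 w1=0 w9=0 w4=1 w2=0 w5=0
t0.Δ3 w7=0 w6=1 w3=0 w0=1 w8=0 clk=1 w1=0 w9=1 w4=0 w2=0 w5=1
t0.Δ4 w7=1 w6=1 w3=0 w0=0 w8=0 clk=1 w1=0 w9=1 w4=0 w2=1 w5=0
t0.Δ5 w7=1 w6=1 w3=0 w0=0 w8=0 clk=1 w1=0 w9=1 w4=1 w2=1 w5=0
t0.Δ6 w7=0 w6=1 w3=0 w0=0 w8=0 clk=1 w1=0 w9=1 w4=1 w2=1 w5=0
t1.Δ0 w7=0 w6=1 w3=0 w0=0 w8=0 clk=1 w1=0 w9=1 w4=1 w2=1 w5=0
t1.Δ1 w7=0 w6=1 w3=0 w0=0 w8=0 clk=0 w1=0 w9=1 w4=1 w2=1 w5=0
t2.Δ0 w7=0 w6=1 w3=0 w0=0 w8=0 clk=0 w1=0 w9=1 w4=1 w2=1 w5=0
t2.Δ1 w7=0 w6=1 w3=0 w0=0 w8=0 clk=1 w1=0 w9=1 w4=1 w2=1 w5=0
t2.Δ2 w7=0 w6=1 w3=0 w0=0 w8=0 clk=1 w1=1 w9=1 w4=1 w2=1 w5=0
t2.Δ3 w7=0 w6=1 w3=0 w0=0 w8=0 clk=1 w1=1 w9=0 w4=0 w2=1 w5=1
t2.Δ4 w7=1 w6=1 w3=0 w0=1 w8=0 clk=1 w1=1 w9=0 w4=0 w2=0 w5=0
t2.Δ5 w7=1 w6=1 w3=0 w0=1 w8=1 clk=1 w1=1 w9=0 w4=1 w2=0 w5=0
t2.Δ6 w7=0 w6=1 w3=0 w0=1 w8=1 clk=1 w1=1 w9=0 w4=1 w2=0 w5=0
t2.Δ7 w7=0 w6=1 w3=0 w0=1 w8=0 clk=1 w1=1 w9=0 w4=1 w2=0 w5=0
t3.Δ0 w7=0 w6=1 w3=0 w0=1 w8=0 clk=1 w1=1 w9=0 w4=1 w2=0 w5=0
t3.Δ1 w7=0 w6=1 w3=0 w0=1 w8=0 clk=0 w1=1 w9=0 w4=1 w2=0 w5=0
t4.Δ0 w7=0 w6=1 w3=0 w0=1 w8=0 clk=0 w1=1 w9=0 w4=1 w2=0 w5=0
t4.Δ1 w7=0 w6=1 w3=0 w0=1 w8=0 clk=1 w1=1 w9=0 w4=1 w2=0 w5=0
t4.Δ2 w7=0 w6=1 w3=0 w0=1 w8=0 clk=1 w1=0 w9=0 w4=1 w2=0 w5=0
t4.Δ3 w7=0 w6=1 w3=0 w0=1 w8=0 clk=1 w1=0 w9=1 w4=0 w2=0 w5=1
t4.Δ4 w7=1 w6=1 w3=0 w0=0 w8=0 clk=1 w1=0 w9=1 w4=0 w2=1 w5=0
t4.Δ5 w7=1 w6=1 w3=0 w0=0 w8=0 clk=1 w1=0 w9=1 w4=1 w2=1 w5=0
t4.Δ6 w7=0 w6=1 w3=0 w0=0 w8=0 clk=1 w1=0 w9=1 w4=1 w2=1 w5=0
t5.Δ0 w7=0 w6=1 w3=0 w0=0 w8=0 clk=1 w1=0 w9=1 w4=1 w2=1 w5=0
t5.Δ1 w7=0 w6=1 w3=0 w0=0 w8=0 clk=0 w1=0 w9=1 w4=1 w2=1 w5=0
t6.Δ0 w7=0 w6=1 w3=0 w0=0 w8=0 clk=0 w1=0 w9=1 w4=1 w2=1 w5=0
t6.Δ1 w7=0 w6=1 w3=0 w0=0 w8=0 clk=1 w1=0 w9=1 w4=1 w2=1 w5=0
t6.Δ2 w7=0 w6=1 w3=0 w0=0 w8=0 clk=1 w1=1 w9=1 w4=1 w2=1 w5=0
t6.Δ3 w7=0 w6=1 w3=0 w0=0 w8=0 clk=1 w1=1 w9=0 w4=0 w2=1 w5=1
t6.Δ4 w7=1 w6=1 w3=0 w0=1 w8=0 clk=1 w1=1 w9=0 w4=0 w2=0 w5=0
t6.Δ5 w7=1 w6=1 w3=0 w0=1 w8=1 clk=1 w1=1 w9=0 w4=1 w2=0 w5=0
t6.Δ6 w7=0 w6=1 w3=0 w0=1 w8=1 clk=1 w1=1 w9=0 w4=1 w2=0 w5=0
t6.Δ7 w7=0 w6=1 w3=0 w0=1 w8=0 clk=1 w1=1 w9=0 w4=1 w2=0 w5=0
t7.Δ0 w7=0 w6=1 w3=0 w0=1 w8=0 clk=1 w1=1 w9=0 w4=1 w2=0 w5=0
t7.Δ1 w7=0 w6=1 w3=0 w0=1 w8=0 clk=0 w1=1 w9=0 w4=1 w2=0 w5=0
t8.Δ0 w7=0 w6=1 w3=0 w0=1 w8=0 clk=0 w1=1 w9=0 w4=1 w2=0 w5=0
t8.Δ1 w7=0 w6=1 w3=0 w0=1 w8=0 clk=1 w1=1 w9=0 w4=1 w2=0 w5=0
t8.Δ2 w7=0 w6=1 w3=0 w0=1 w8=0 clk=1 w1=0 w9=0 w4=1 w2=0 w5=0
t8.Δ3 w7=0 w6=1 w3=0 w0=1 w8=0 clk=1 w1=0 w9=1 w4=0 w2=0 w5=1
t8.Δ4 w7=1 w6=1 w3=0 w0=0 w8=0 clk=1 w1=0 w9=1 w4=0 w2=1 w5=0
t8.Δ5 w7=1 w6=1 w3=0 w0=0 w8=0 clk=1 w1=0 w9=1 w4=1 w2=1 w5=0
t8.Δ6 w7=0 w6=1 w3=0 w0=0 w8=0 clk=1 w1=0 w9=1 w4=1 w2=1 w5=0
t9.Δ0 w7=0 w6=1 w3=0 w0=0 w8=0 clk=1 w1=0 w9=1 w4=1 w2=1 w5=0
t9.Δ1 w7=0 w6=1 w3=0 w0=0 w8=0 clk=0 w1=0 w9=1 w4=1 w2=1 w5=0
t10.Δ0 w7=0 w6=1 w3=0 w0=0 w8=0 clk=0 w1=0 w9=1 w4=1 w2=1 w5=0
t10.Δ1 w7=0 w6=1 w3=0 w0=0 w8=0 clk=1 w1=0 w9=1 w4=1 w2=1 w5=0
t10.Δ2 w7=0 w6=1 w3=0 w0=0 w8=0 clk=1 w1=1 w9=1 w4=1 w2=1 w5=0
t10.Δ3 w7=0 w6=1 w3=0 w0=0 w8=0 clk=1 w1=1 w9=0 w4=0 w2=1 w5=1
t10.Δ4 w7=1 w6=1 w3=0 w0=1 w8=0 clk=1 w1=1 w9=0 w4=0 w2=0 w5=0
t10.Δ5 w7=1 w6=1 w3=0 w0=1 w8=1 clk=1 w1=1 w9=0 w4=1 w2=0 w5=0
t10.Δ6 w7=0 w6=1 w3=0 w0=1 w8=1 clk=1 w1=1 w9=0 w4=1 w2=0 w5=0
t10.Δ7 w7=0 w6=1 w3=0 w0=1 w8=0 clk=1 w1=1 w9=0 w4=1 w2=0 w5=0
t11.Δ0 w7=0 w6=1 w3=0 w0=1 w8=0 clk=1 w1=1 w9=0 w4=1 w2=0 w5=0
t11.Δ1 w7=0 w6=1 w3=0 w0=1 w8=0 clk=0 w1=1 w9=0 w4=1 w2=0 w5=0
t12.Δ0 w7=0 w6=1 w3=0 w0=1 w8=0 clk=0 w1=1 w9=0 w4=1 w2=0 w5=0
t12.Δ1 w7=0 w6=1 w3=0 w0=1 w8=0 clk=1 w1=1 w9=0 w4=1 w2=0 w5=0
t12.Δ2 w7=0 w6=1 w3=0 w0=1 w8=0 clk=1 w1=0 w9=0 w4=1 w2=0 w5=0
t12.Δ3 w7=0 w6=1 w3=0 w0=1 w8=0 clk=1 w1=0 w9=1 w4=0 w2=0 w5=1
t12.Δ4 w7=1 w6=1 w3=0 w0=0 w8=0 clk=1 w1=0 w9=1 w4=0 w2=1 w5=0
t12.Δ5 w7=1 w6=1 w3=0 w0=0 w8=0 clk=1 w1=0 w9=1 w4=1 w2=1 w5=0
t12.Δ6 w7=0 w6=1 w3=0 w0=0 w8=0 clk=1 w1=0 w9=1 w4=1 w2=1 w5=0
t13.Δ0 w7=0 w6=1 w3=0 w0=0 w8=0 clk=1 w1=0 w9=1 w4=1 w2=1 w5=0
t13.Δ1 w7=0 w6=1 w3=0 w0=0 w8=0 clk=0 w1=0 w9=1 w4=1 w2=1 w5=0
t14.Δ0 w7=0 w6=1 w3=0 w0=0 w8=0 clk=0 w1=0 w9=1 w4=1 w2=1 w5=0
t14.Δ1 w7=0 w6=1 w3=0 w0=0 w8=0 clk=1 w1=0 w9=1 w4=1 w2=1 w5=0
t14.Δ2 w7=0 w6=1 w3=0 w0=0 w8=0 clk=1 w1=1 w9=1 w4=1 w2=1 w5=0
t14.Δ3 w7=0 w6=1 w3=0 w0=0 w8=0 clk=1 w1=1 w9=0 w4=0 w2=1 w5=1
t14.Δ4 w7=1 w6=1 w3=0 w0=1 w8=0 clk=1 w1=1 w9=0 w4=0 w2=0 w5=0
t14.Δ5 w7=1 w6=1 w3=0 w0=1 w8=1 clk=1 w1=1 w9=0 w4=1 w2=0 w5=0
t14.Δ6 w7=0 w6=1 w3=0 w0=1 w8=1 clk=1 w1=1 w9=0 w4=1 w2=0 w5=0
t14.Δ7 w7=0 w6=1 w3=0 w0=1 w8=0 clk=1 w1=1 w9=0 w4=1 w2=0 w5=0
t15.Δ0 w7=0 w6=1 w3=0 w0=1 w8=0 clk=1 w1=1 w9=0 w4=1 w2=0 w5=0
t15.Δ1 w7=0 w6=1 w3=0 w0=1 w8=0 clk=0 w1=1 w9=0 w4=1 w2=0 w5=0
t16.Δ0 w7=0 w6=1 w3=0 w0=1 w8=0 clk=0 w1=1 w9=0 w4=1 w2=0 w5=0
t16.Δ1 w7=0 w6=1 w3=0 w0=1 w8=0 clk=1 w1=1 w9=0 w4=1 w2=0 w5=0
t16.Δ2 w7=0 w6=1 w3=0 w0=1 w8=0 clk=1 w1=0 w9=0 w4=1 w2=0 w5=0
t16.Δ3 w7=0 w6=1 w3=0 w0=1 w8=0 clk=1 w1=0 w9=1 w4=0 w2=0 w5=1
t16.Δ4 w7=1 w6=1 w3=0 w0=0 w8=0 clk=1 w1=0 w9=1 w4=0 w2=1 w5=0
t16.Δ5 w7=1 w6=1 w3=0 w0=0 w8=0 clk=1 w1=0 w9=1 w4=1 w2=1 w5=0
t16.Δ6 w7=0 w6=1 w3=0 w0=0 w8=0 clk=1 w1=0 w9=1 w4=1 w2=1 w5=0
t17.Δ0 w7=0 w6=1 w3=0 w0=0 w8=0 clk=1 w1=0 w9=1 w4=1 w2=1 w5=0
t17.Δ1 w7=0 w6=1 w3=0 w0=0 w8=0 clk=0 w1=0 w9=1 w4=1 w2=1 w5=0
t18.Δ0 w7=0 w6=1 w3=0 w0=0 w8=0 clk=0 w1=0 w9=1 w4=1 w2=1 w5=0
t18.Δ1 w7=0 w6=1 w3=0 w0=0 w8=0 clk=1 w1=0 w9=1 w4=1 w2=1 w5=0
t18.Δ2 w7=0 w6=1 w3=0 w0=0 w8=0 clk=1 w1=1 w9=1 w4=1 w2=1 w5=0
t18.Δ3 w7=0 w6=1 w3=0 w0=0 w8=0 clk=1 w1=1 w9=0 w4=0 w2=1 w5=1
t18.Δ4 w7=1 w6=1 w3=0 w0=1 w8=0 clk=1 w1=1 w9=0 w4=0 w2=0 w5=0
t18.Δ5 w7=1 w6=1 w3=0 w0=1 w8=1 clk=1 w1=1 w9=0 w4=1 w2=0 w5=0
t18.Δ6 w7=0 w6=1 w3=0 w0=1 w8=1 clk=1 w1=1 w9=0 w4=1 w2=0 w5=0
t18.Δ7 w7=0 w6=1 w3=0 w0=1 w8=0 clk=1 w1=1 w9=0 w4=1 w2=0 w5=0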